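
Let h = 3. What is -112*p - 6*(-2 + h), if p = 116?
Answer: -12998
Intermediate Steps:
-112*p - 6*(-2 + h) = -112*116 - 6*(-2 + 3) = -12992 - 6*1 = -12992 - 6 = -12998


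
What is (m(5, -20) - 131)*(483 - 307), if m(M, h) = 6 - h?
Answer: -18480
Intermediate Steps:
(m(5, -20) - 131)*(483 - 307) = ((6 - 1*(-20)) - 131)*(483 - 307) = ((6 + 20) - 131)*176 = (26 - 131)*176 = -105*176 = -18480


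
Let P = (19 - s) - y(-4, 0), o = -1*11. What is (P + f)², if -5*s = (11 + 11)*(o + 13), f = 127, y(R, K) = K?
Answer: 599076/25 ≈ 23963.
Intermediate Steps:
o = -11
s = -44/5 (s = -(11 + 11)*(-11 + 13)/5 = -22*2/5 = -⅕*44 = -44/5 ≈ -8.8000)
P = 139/5 (P = (19 - 1*(-44/5)) - 1*0 = (19 + 44/5) + 0 = 139/5 + 0 = 139/5 ≈ 27.800)
(P + f)² = (139/5 + 127)² = (774/5)² = 599076/25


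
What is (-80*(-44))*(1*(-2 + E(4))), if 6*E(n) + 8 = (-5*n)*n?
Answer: -176000/3 ≈ -58667.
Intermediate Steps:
E(n) = -4/3 - 5*n²/6 (E(n) = -4/3 + ((-5*n)*n)/6 = -4/3 + (-5*n²)/6 = -4/3 - 5*n²/6)
(-80*(-44))*(1*(-2 + E(4))) = (-80*(-44))*(1*(-2 + (-4/3 - ⅚*4²))) = 3520*(1*(-2 + (-4/3 - ⅚*16))) = 3520*(1*(-2 + (-4/3 - 40/3))) = 3520*(1*(-2 - 44/3)) = 3520*(1*(-50/3)) = 3520*(-50/3) = -176000/3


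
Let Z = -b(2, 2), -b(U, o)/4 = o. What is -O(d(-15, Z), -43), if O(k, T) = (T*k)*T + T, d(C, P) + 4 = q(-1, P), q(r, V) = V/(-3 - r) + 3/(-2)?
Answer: 35217/2 ≈ 17609.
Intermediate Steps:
b(U, o) = -4*o
Z = 8 (Z = -(-4)*2 = -1*(-8) = 8)
q(r, V) = -3/2 + V/(-3 - r) (q(r, V) = V/(-3 - r) + 3*(-1/2) = V/(-3 - r) - 3/2 = -3/2 + V/(-3 - r))
d(C, P) = -11/2 - P/2 (d(C, P) = -4 + (-9 - 3*(-1) - 2*P)/(2*(3 - 1)) = -4 + (1/2)*(-9 + 3 - 2*P)/2 = -4 + (1/2)*(1/2)*(-6 - 2*P) = -4 + (-3/2 - P/2) = -11/2 - P/2)
O(k, T) = T + k*T**2 (O(k, T) = k*T**2 + T = T + k*T**2)
-O(d(-15, Z), -43) = -(-43)*(1 - 43*(-11/2 - 1/2*8)) = -(-43)*(1 - 43*(-11/2 - 4)) = -(-43)*(1 - 43*(-19/2)) = -(-43)*(1 + 817/2) = -(-43)*819/2 = -1*(-35217/2) = 35217/2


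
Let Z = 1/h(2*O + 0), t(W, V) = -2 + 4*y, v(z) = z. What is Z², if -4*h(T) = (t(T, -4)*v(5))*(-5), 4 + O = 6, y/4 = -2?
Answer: 4/180625 ≈ 2.2145e-5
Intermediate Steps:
y = -8 (y = 4*(-2) = -8)
O = 2 (O = -4 + 6 = 2)
t(W, V) = -34 (t(W, V) = -2 + 4*(-8) = -2 - 32 = -34)
h(T) = -425/2 (h(T) = -(-34*5)*(-5)/4 = -(-85)*(-5)/2 = -¼*850 = -425/2)
Z = -2/425 (Z = 1/(-425/2) = -2/425 ≈ -0.0047059)
Z² = (-2/425)² = 4/180625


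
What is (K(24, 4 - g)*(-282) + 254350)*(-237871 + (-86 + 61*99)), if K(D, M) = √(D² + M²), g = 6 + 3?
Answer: -58988343300 + 65400876*√601 ≈ -5.7385e+10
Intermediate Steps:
g = 9
(K(24, 4 - g)*(-282) + 254350)*(-237871 + (-86 + 61*99)) = (√(24² + (4 - 1*9)²)*(-282) + 254350)*(-237871 + (-86 + 61*99)) = (√(576 + (4 - 9)²)*(-282) + 254350)*(-237871 + (-86 + 6039)) = (√(576 + (-5)²)*(-282) + 254350)*(-237871 + 5953) = (√(576 + 25)*(-282) + 254350)*(-231918) = (√601*(-282) + 254350)*(-231918) = (-282*√601 + 254350)*(-231918) = (254350 - 282*√601)*(-231918) = -58988343300 + 65400876*√601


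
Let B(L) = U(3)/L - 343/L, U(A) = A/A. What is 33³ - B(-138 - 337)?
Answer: 898407/25 ≈ 35936.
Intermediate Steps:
U(A) = 1
B(L) = -342/L (B(L) = 1/L - 343/L = -342/L)
33³ - B(-138 - 337) = 33³ - (-342)/(-138 - 337) = 35937 - (-342)/(-475) = 35937 - (-342)*(-1)/475 = 35937 - 1*18/25 = 35937 - 18/25 = 898407/25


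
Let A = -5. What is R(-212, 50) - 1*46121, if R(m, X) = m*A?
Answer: -45061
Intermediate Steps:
R(m, X) = -5*m (R(m, X) = m*(-5) = -5*m)
R(-212, 50) - 1*46121 = -5*(-212) - 1*46121 = 1060 - 46121 = -45061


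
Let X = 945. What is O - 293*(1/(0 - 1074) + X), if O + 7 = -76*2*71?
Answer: -308972323/1074 ≈ -2.8768e+5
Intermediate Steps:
O = -10799 (O = -7 - 76*2*71 = -7 - 152*71 = -7 - 10792 = -10799)
O - 293*(1/(0 - 1074) + X) = -10799 - 293*(1/(0 - 1074) + 945) = -10799 - 293*(1/(-1074) + 945) = -10799 - 293*(-1/1074 + 945) = -10799 - 293*1014929/1074 = -10799 - 297374197/1074 = -308972323/1074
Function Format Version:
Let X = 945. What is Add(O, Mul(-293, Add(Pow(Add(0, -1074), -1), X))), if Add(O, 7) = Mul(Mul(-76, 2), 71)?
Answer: Rational(-308972323, 1074) ≈ -2.8768e+5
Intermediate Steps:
O = -10799 (O = Add(-7, Mul(Mul(-76, 2), 71)) = Add(-7, Mul(-152, 71)) = Add(-7, -10792) = -10799)
Add(O, Mul(-293, Add(Pow(Add(0, -1074), -1), X))) = Add(-10799, Mul(-293, Add(Pow(Add(0, -1074), -1), 945))) = Add(-10799, Mul(-293, Add(Pow(-1074, -1), 945))) = Add(-10799, Mul(-293, Add(Rational(-1, 1074), 945))) = Add(-10799, Mul(-293, Rational(1014929, 1074))) = Add(-10799, Rational(-297374197, 1074)) = Rational(-308972323, 1074)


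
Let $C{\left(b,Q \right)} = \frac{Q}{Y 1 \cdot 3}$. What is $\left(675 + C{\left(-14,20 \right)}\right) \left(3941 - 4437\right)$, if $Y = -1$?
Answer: $- \frac{994480}{3} \approx -3.3149 \cdot 10^{5}$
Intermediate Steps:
$C{\left(b,Q \right)} = - \frac{Q}{3}$ ($C{\left(b,Q \right)} = \frac{Q}{\left(-1\right) 1 \cdot 3} = \frac{Q}{\left(-1\right) 3} = \frac{Q}{-3} = Q \left(- \frac{1}{3}\right) = - \frac{Q}{3}$)
$\left(675 + C{\left(-14,20 \right)}\right) \left(3941 - 4437\right) = \left(675 - \frac{20}{3}\right) \left(3941 - 4437\right) = \left(675 - \frac{20}{3}\right) \left(-496\right) = \frac{2005}{3} \left(-496\right) = - \frac{994480}{3}$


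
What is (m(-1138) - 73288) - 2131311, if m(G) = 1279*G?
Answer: -3660101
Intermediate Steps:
(m(-1138) - 73288) - 2131311 = (1279*(-1138) - 73288) - 2131311 = (-1455502 - 73288) - 2131311 = -1528790 - 2131311 = -3660101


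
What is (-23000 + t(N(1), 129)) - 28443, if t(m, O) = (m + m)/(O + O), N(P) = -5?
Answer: -6636152/129 ≈ -51443.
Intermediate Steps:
t(m, O) = m/O (t(m, O) = (2*m)/((2*O)) = (2*m)*(1/(2*O)) = m/O)
(-23000 + t(N(1), 129)) - 28443 = (-23000 - 5/129) - 28443 = -2967005/129 - 28443 = -6636152/129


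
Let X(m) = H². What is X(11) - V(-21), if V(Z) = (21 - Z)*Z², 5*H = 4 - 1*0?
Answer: -463034/25 ≈ -18521.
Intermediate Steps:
H = ⅘ (H = (4 - 1*0)/5 = (4 + 0)/5 = (⅕)*4 = ⅘ ≈ 0.80000)
V(Z) = Z²*(21 - Z)
X(m) = 16/25 (X(m) = (⅘)² = 16/25)
X(11) - V(-21) = 16/25 - (-21)²*(21 - 1*(-21)) = 16/25 - 441*(21 + 21) = 16/25 - 441*42 = 16/25 - 1*18522 = 16/25 - 18522 = -463034/25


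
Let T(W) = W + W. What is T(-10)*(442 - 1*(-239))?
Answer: -13620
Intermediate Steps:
T(W) = 2*W
T(-10)*(442 - 1*(-239)) = (2*(-10))*(442 - 1*(-239)) = -20*(442 + 239) = -20*681 = -13620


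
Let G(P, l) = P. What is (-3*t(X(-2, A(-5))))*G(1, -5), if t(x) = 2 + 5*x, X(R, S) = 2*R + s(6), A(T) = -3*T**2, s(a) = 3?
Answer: 9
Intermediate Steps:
X(R, S) = 3 + 2*R (X(R, S) = 2*R + 3 = 3 + 2*R)
(-3*t(X(-2, A(-5))))*G(1, -5) = -3*(2 + 5*(3 + 2*(-2)))*1 = -3*(2 + 5*(3 - 4))*1 = -3*(2 + 5*(-1))*1 = -3*(2 - 5)*1 = -3*(-3)*1 = 9*1 = 9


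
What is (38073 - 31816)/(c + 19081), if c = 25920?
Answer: 6257/45001 ≈ 0.13904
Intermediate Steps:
(38073 - 31816)/(c + 19081) = (38073 - 31816)/(25920 + 19081) = 6257/45001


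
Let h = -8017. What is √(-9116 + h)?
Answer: I*√17133 ≈ 130.89*I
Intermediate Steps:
√(-9116 + h) = √(-9116 - 8017) = √(-17133) = I*√17133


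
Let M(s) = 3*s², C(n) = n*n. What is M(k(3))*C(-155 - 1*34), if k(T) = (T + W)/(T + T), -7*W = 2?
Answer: 87723/4 ≈ 21931.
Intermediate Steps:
W = -2/7 (W = -⅐*2 = -2/7 ≈ -0.28571)
C(n) = n²
k(T) = (-2/7 + T)/(2*T) (k(T) = (T - 2/7)/(T + T) = (-2/7 + T)/((2*T)) = (-2/7 + T)*(1/(2*T)) = (-2/7 + T)/(2*T))
M(k(3))*C(-155 - 1*34) = (3*((1/14)*(-2 + 7*3)/3)²)*(-155 - 1*34)² = (3*((1/14)*(⅓)*(-2 + 21))²)*(-155 - 34)² = (3*((1/14)*(⅓)*19)²)*(-189)² = (3*(19/42)²)*35721 = (3*(361/1764))*35721 = (361/588)*35721 = 87723/4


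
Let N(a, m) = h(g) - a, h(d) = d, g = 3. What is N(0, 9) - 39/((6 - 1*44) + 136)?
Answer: 255/98 ≈ 2.6020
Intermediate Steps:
N(a, m) = 3 - a
N(0, 9) - 39/((6 - 1*44) + 136) = (3 - 1*0) - 39/((6 - 1*44) + 136) = (3 + 0) - 39/((6 - 44) + 136) = 3 - 39/(-38 + 136) = 3 - 39/98 = 255/98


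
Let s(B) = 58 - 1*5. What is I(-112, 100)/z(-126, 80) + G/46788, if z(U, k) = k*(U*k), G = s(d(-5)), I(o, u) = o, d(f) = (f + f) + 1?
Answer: 35699/28072800 ≈ 0.0012717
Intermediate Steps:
d(f) = 1 + 2*f (d(f) = 2*f + 1 = 1 + 2*f)
s(B) = 53 (s(B) = 58 - 5 = 53)
G = 53
z(U, k) = U*k²
I(-112, 100)/z(-126, 80) + G/46788 = -112/((-126*80²)) + 53/46788 = -112/((-126*6400)) + 53*(1/46788) = -112/(-806400) + 53/46788 = -112*(-1/806400) + 53/46788 = 1/7200 + 53/46788 = 35699/28072800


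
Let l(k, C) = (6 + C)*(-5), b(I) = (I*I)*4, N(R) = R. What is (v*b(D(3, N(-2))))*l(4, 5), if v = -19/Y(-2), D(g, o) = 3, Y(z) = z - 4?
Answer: -6270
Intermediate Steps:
Y(z) = -4 + z
b(I) = 4*I² (b(I) = I²*4 = 4*I²)
v = 19/6 (v = -19/(-4 - 2) = -19/(-6) = -19*(-⅙) = 19/6 ≈ 3.1667)
l(k, C) = -30 - 5*C
(v*b(D(3, N(-2))))*l(4, 5) = (19*(4*3²)/6)*(-30 - 5*5) = (19*(4*9)/6)*(-30 - 25) = ((19/6)*36)*(-55) = 114*(-55) = -6270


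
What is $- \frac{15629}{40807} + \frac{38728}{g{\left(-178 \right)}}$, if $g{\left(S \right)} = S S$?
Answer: $\frac{271296065}{323232247} \approx 0.83932$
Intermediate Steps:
$g{\left(S \right)} = S^{2}$
$- \frac{15629}{40807} + \frac{38728}{g{\left(-178 \right)}} = - \frac{15629}{40807} + \frac{38728}{\left(-178\right)^{2}} = \left(-15629\right) \frac{1}{40807} + \frac{38728}{31684} = - \frac{15629}{40807} + 38728 \cdot \frac{1}{31684} = - \frac{15629}{40807} + \frac{9682}{7921} = \frac{271296065}{323232247}$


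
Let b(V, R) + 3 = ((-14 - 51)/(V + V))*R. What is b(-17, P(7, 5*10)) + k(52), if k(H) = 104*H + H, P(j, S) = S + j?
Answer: 189243/34 ≈ 5566.0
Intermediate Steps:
k(H) = 105*H
b(V, R) = -3 - 65*R/(2*V) (b(V, R) = -3 + ((-14 - 51)/(V + V))*R = -3 + (-65*1/(2*V))*R = -3 + (-65/(2*V))*R = -3 - 65*R/(2*V))
b(-17, P(7, 5*10)) + k(52) = (-3 - 65/2*(5*10 + 7)/(-17)) + 105*52 = (-3 - 65/2*(50 + 7)*(-1/17)) + 5460 = (-3 - 65/2*57*(-1/17)) + 5460 = (-3 + 3705/34) + 5460 = 3603/34 + 5460 = 189243/34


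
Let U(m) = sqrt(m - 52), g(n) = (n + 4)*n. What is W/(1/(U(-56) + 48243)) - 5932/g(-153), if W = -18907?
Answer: -20793836757529/22797 - 113442*I*sqrt(3) ≈ -9.1213e+8 - 1.9649e+5*I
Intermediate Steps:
g(n) = n*(4 + n) (g(n) = (4 + n)*n = n*(4 + n))
U(m) = sqrt(-52 + m)
W/(1/(U(-56) + 48243)) - 5932/g(-153) = -(912130401 + 18907*sqrt(-52 - 56)) - 5932*(-1/(153*(4 - 153))) = -(912130401 + 113442*I*sqrt(3)) - 5932/((-153*(-149))) = -(912130401 + 113442*I*sqrt(3)) - 5932/22797 = -(912130401 + 113442*I*sqrt(3)) - 5932*1/22797 = -18907*(48243 + 6*I*sqrt(3)) - 5932/22797 = (-912130401 - 113442*I*sqrt(3)) - 5932/22797 = -20793836757529/22797 - 113442*I*sqrt(3)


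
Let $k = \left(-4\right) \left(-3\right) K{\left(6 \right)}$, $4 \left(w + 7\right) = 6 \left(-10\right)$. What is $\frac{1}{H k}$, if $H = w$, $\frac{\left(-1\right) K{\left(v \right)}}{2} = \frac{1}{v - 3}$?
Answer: $\frac{1}{176} \approx 0.0056818$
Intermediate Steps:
$K{\left(v \right)} = - \frac{2}{-3 + v}$ ($K{\left(v \right)} = - \frac{2}{v - 3} = - \frac{2}{-3 + v}$)
$w = -22$ ($w = -7 + \frac{6 \left(-10\right)}{4} = -7 + \frac{1}{4} \left(-60\right) = -7 - 15 = -22$)
$k = -8$ ($k = \left(-4\right) \left(-3\right) \left(- \frac{2}{-3 + 6}\right) = 12 \left(- \frac{2}{3}\right) = -8$)
$H = -22$
$\frac{1}{H k} = \frac{1}{\left(-22\right) \left(-8\right)} = \frac{1}{176}$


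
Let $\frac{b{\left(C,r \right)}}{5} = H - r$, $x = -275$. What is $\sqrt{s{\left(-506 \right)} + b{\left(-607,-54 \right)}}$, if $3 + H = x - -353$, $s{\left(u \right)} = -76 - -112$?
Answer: $\sqrt{681} \approx 26.096$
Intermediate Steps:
$s{\left(u \right)} = 36$ ($s{\left(u \right)} = -76 + 112 = 36$)
$H = 75$ ($H = -3 - -78 = -3 + \left(-275 + 353\right) = -3 + 78 = 75$)
$b{\left(C,r \right)} = 375 - 5 r$ ($b{\left(C,r \right)} = 5 \left(75 - r\right) = 375 - 5 r$)
$\sqrt{s{\left(-506 \right)} + b{\left(-607,-54 \right)}} = \sqrt{36 + \left(375 - -270\right)} = \sqrt{36 + \left(375 + 270\right)} = \sqrt{36 + 645} = \sqrt{681}$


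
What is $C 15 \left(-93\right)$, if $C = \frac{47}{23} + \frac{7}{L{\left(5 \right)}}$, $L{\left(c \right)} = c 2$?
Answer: $- \frac{176049}{46} \approx -3827.2$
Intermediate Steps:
$L{\left(c \right)} = 2 c$
$C = \frac{631}{230}$ ($C = \frac{47}{23} + \frac{7}{2 \cdot 5} = 47 \cdot \frac{1}{23} + \frac{7}{10} = \frac{47}{23} + 7 \cdot \frac{1}{10} = \frac{47}{23} + \frac{7}{10} = \frac{631}{230} \approx 2.7435$)
$C 15 \left(-93\right) = \frac{631}{230} \cdot 15 \left(-93\right) = \frac{1893}{46} \left(-93\right) = - \frac{176049}{46}$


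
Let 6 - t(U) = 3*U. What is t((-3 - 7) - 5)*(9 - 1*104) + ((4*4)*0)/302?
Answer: -4845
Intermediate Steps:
t(U) = 6 - 3*U
t((-3 - 7) - 5)*(9 - 1*104) + ((4*4)*0)/302 = (6 - 3*((-3 - 7) - 5))*(9 - 1*104) + ((4*4)*0)/302 = (6 - 3*(-10 - 5))*(9 - 104) + (16*0)*(1/302) = (6 - 3*(-15))*(-95) + 0*(1/302) = (6 + 45)*(-95) + 0 = 51*(-95) + 0 = -4845 + 0 = -4845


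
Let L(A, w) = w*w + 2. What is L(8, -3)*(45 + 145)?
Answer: 2090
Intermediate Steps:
L(A, w) = 2 + w² (L(A, w) = w² + 2 = 2 + w²)
L(8, -3)*(45 + 145) = (2 + (-3)²)*(45 + 145) = (2 + 9)*190 = 11*190 = 2090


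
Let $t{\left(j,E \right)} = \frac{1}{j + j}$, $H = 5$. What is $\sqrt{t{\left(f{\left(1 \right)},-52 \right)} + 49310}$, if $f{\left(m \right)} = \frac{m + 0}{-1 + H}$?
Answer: $4 \sqrt{3082} \approx 222.06$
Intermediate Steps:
$f{\left(m \right)} = \frac{m}{4}$ ($f{\left(m \right)} = \frac{m + 0}{-1 + 5} = \frac{m}{4}$)
$t{\left(j,E \right)} = \frac{1}{2 j}$
$\sqrt{t{\left(f{\left(1 \right)},-52 \right)} + 49310} = \sqrt{\frac{1}{2 \cdot \frac{1}{4} \cdot 1} + 49310} = \sqrt{\frac{\frac{1}{\frac{1}{4}}}{2} + 49310} = \sqrt{\frac{1}{2} \cdot 4 + 49310} = \sqrt{2 + 49310} = \sqrt{49312} = 4 \sqrt{3082}$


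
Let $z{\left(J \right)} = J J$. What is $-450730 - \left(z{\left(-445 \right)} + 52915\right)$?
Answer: $-701670$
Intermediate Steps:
$z{\left(J \right)} = J^{2}$
$-450730 - \left(z{\left(-445 \right)} + 52915\right) = -450730 - \left(\left(-445\right)^{2} + 52915\right) = -450730 - \left(198025 + 52915\right) = -450730 - 250940 = -701670$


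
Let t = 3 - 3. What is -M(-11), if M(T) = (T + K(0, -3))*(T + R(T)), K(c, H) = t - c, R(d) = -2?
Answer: -143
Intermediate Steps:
t = 0
K(c, H) = -c (K(c, H) = 0 - c = -c)
M(T) = T*(-2 + T) (M(T) = (T - 1*0)*(T - 2) = (T + 0)*(-2 + T) = T*(-2 + T))
-M(-11) = -(-11)*(-2 - 11) = -(-11)*(-13) = -1*143 = -143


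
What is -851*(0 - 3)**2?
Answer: -7659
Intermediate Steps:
-851*(0 - 3)**2 = -851*(-3)**2 = -851*9 = -7659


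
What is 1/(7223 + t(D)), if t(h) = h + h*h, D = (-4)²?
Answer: 1/7495 ≈ 0.00013342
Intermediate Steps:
D = 16
t(h) = h + h²
1/(7223 + t(D)) = 1/(7223 + 16*(1 + 16)) = 1/(7223 + 16*17) = 1/(7223 + 272) = 1/7495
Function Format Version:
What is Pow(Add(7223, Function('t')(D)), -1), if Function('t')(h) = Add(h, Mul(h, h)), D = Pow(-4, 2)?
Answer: Rational(1, 7495) ≈ 0.00013342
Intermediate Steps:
D = 16
Function('t')(h) = Add(h, Pow(h, 2))
Pow(Add(7223, Function('t')(D)), -1) = Pow(Add(7223, Mul(16, Add(1, 16))), -1) = Pow(Add(7223, Mul(16, 17)), -1) = Pow(Add(7223, 272), -1) = Pow(7495, -1) = Rational(1, 7495)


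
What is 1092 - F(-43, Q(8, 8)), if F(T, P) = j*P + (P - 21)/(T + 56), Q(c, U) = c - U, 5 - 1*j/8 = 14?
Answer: 14217/13 ≈ 1093.6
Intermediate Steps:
j = -72 (j = 40 - 8*14 = 40 - 112 = -72)
F(T, P) = -72*P + (-21 + P)/(56 + T) (F(T, P) = -72*P + (P - 21)/(T + 56) = -72*P + (-21 + P)/(56 + T))
1092 - F(-43, Q(8, 8)) = 1092 - (-21 - 4031*(8 - 1*8) - 72*(8 - 1*8)*(-43))/(56 - 43) = 1092 - (-21 - 4031*(8 - 8) - 72*(8 - 8)*(-43))/13 = 1092 - (-21 - 4031*0 - 72*0*(-43))/13 = 1092 - (-21 + 0 + 0)/13 = 1092 - (-21)/13 = 1092 - 1*(-21/13) = 1092 + 21/13 = 14217/13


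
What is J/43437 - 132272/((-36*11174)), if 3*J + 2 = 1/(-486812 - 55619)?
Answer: 129849634466185/394915564391067 ≈ 0.32880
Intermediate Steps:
J = -361621/542431 (J = -⅔ + 1/(3*(-486812 - 55619)) = -⅔ + (⅓)/(-542431) = -⅔ + (⅓)*(-1/542431) = -⅔ - 1/1627293 = -361621/542431 ≈ -0.66667)
J/43437 - 132272/((-36*11174)) = -361621/542431/43437 - 132272/((-36*11174)) = -361621/542431*1/43437 - 132272/(-402264) = -361621/23561575347 - 132272*(-1/402264) = -361621/23561575347 + 16534/50283 = 129849634466185/394915564391067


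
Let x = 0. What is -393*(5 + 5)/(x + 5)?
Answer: -786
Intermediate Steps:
-393*(5 + 5)/(x + 5) = -393*(5 + 5)/(0 + 5) = -3930/5 = -393*2 = -786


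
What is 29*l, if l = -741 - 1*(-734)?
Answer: -203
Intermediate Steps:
l = -7 (l = -741 + 734 = -7)
29*l = 29*(-7) = -203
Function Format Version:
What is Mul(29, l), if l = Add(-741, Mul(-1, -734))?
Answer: -203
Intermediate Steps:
l = -7 (l = Add(-741, 734) = -7)
Mul(29, l) = Mul(29, -7) = -203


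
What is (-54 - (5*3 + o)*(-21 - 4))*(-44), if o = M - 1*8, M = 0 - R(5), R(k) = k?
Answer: 176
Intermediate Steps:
M = -5 (M = 0 - 1*5 = 0 - 5 = -5)
o = -13 (o = -5 - 1*8 = -5 - 8 = -13)
(-54 - (5*3 + o)*(-21 - 4))*(-44) = (-54 - (5*3 - 13)*(-21 - 4))*(-44) = (-54 - (15 - 13)*(-25))*(-44) = (-54 - 2*(-25))*(-44) = (-54 - 1*(-50))*(-44) = (-54 + 50)*(-44) = -4*(-44) = 176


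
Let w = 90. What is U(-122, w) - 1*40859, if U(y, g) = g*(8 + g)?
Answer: -32039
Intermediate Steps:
U(-122, w) - 1*40859 = 90*(8 + 90) - 1*40859 = 90*98 - 40859 = 8820 - 40859 = -32039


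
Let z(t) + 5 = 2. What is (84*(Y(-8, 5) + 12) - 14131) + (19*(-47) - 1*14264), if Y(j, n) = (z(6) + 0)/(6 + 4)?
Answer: -141526/5 ≈ -28305.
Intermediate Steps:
z(t) = -3 (z(t) = -5 + 2 = -3)
Y(j, n) = -3/10 (Y(j, n) = (-3 + 0)/(6 + 4) = -3/10)
(84*(Y(-8, 5) + 12) - 14131) + (19*(-47) - 1*14264) = (84*(-3/10 + 12) - 14131) + (19*(-47) - 1*14264) = (84*(117/10) - 14131) + (-893 - 14264) = (4914/5 - 14131) - 15157 = -65741/5 - 15157 = -141526/5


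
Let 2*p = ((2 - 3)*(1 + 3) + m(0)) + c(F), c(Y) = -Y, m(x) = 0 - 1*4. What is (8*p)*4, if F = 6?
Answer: -224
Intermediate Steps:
m(x) = -4 (m(x) = 0 - 4 = -4)
p = -7 (p = (((2 - 3)*(1 + 3) - 4) - 1*6)/2 = ((-1*4 - 4) - 6)/2 = ((-4 - 4) - 6)/2 = (-8 - 6)/2 = (1/2)*(-14) = -7)
(8*p)*4 = (8*(-7))*4 = -56*4 = -224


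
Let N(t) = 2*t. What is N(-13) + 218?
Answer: 192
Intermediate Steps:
N(-13) + 218 = 2*(-13) + 218 = -26 + 218 = 192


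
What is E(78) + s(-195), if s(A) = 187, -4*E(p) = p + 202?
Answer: 117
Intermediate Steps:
E(p) = -101/2 - p/4 (E(p) = -(p + 202)/4 = -(202 + p)/4 = -101/2 - p/4)
E(78) + s(-195) = (-101/2 - ¼*78) + 187 = (-101/2 - 39/2) + 187 = -70 + 187 = 117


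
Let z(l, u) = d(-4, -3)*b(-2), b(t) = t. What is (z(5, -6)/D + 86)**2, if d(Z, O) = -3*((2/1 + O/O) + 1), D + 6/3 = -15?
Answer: 2067844/289 ≈ 7155.2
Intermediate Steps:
D = -17 (D = -2 - 15 = -17)
d(Z, O) = -12 (d(Z, O) = -3*((2*1 + 1) + 1) = -3*((2 + 1) + 1) = -3*(3 + 1) = -3*4 = -12)
z(l, u) = 24 (z(l, u) = -12*(-2) = 24)
(z(5, -6)/D + 86)**2 = (24/(-17) + 86)**2 = (24*(-1/17) + 86)**2 = (-24/17 + 86)**2 = (1438/17)**2 = 2067844/289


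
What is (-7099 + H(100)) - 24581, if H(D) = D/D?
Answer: -31679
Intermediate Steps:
H(D) = 1
(-7099 + H(100)) - 24581 = (-7099 + 1) - 24581 = -7098 - 24581 = -31679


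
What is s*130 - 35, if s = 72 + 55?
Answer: 16475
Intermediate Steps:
s = 127
s*130 - 35 = 127*130 - 35 = 16510 - 35 = 16475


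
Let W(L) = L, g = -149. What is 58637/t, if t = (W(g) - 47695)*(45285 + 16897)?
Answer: -58637/2975035608 ≈ -1.9710e-5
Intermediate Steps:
t = -2975035608 (t = (-149 - 47695)*(45285 + 16897) = -47844*62182 = -2975035608)
58637/t = 58637/(-2975035608) = 58637*(-1/2975035608) = -58637/2975035608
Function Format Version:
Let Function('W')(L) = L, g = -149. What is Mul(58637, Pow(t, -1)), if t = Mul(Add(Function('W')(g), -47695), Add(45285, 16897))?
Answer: Rational(-58637, 2975035608) ≈ -1.9710e-5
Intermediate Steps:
t = -2975035608 (t = Mul(Add(-149, -47695), Add(45285, 16897)) = Mul(-47844, 62182) = -2975035608)
Mul(58637, Pow(t, -1)) = Mul(58637, Pow(-2975035608, -1)) = Mul(58637, Rational(-1, 2975035608)) = Rational(-58637, 2975035608)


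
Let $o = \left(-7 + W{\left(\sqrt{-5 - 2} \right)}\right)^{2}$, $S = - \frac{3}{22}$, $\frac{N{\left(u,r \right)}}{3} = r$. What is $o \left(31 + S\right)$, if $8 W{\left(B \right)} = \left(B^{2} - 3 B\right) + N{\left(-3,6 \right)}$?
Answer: $\frac{666099}{704} + \frac{91665 i \sqrt{7}}{704} \approx 946.16 + 344.49 i$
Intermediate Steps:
$N{\left(u,r \right)} = 3 r$
$S = - \frac{3}{22}$ ($S = \left(-3\right) \frac{1}{22} = - \frac{3}{22} \approx -0.13636$)
$W{\left(B \right)} = \frac{9}{4} - \frac{3 B}{8} + \frac{B^{2}}{8}$ ($W{\left(B \right)} = \frac{\left(B^{2} - 3 B\right) + 3 \cdot 6}{8} = \frac{\left(B^{2} - 3 B\right) + 18}{8} = \frac{18 + B^{2} - 3 B}{8} = \frac{9}{4} - \frac{3 B}{8} + \frac{B^{2}}{8}$)
$o = \left(- \frac{45}{8} - \frac{3 i \sqrt{7}}{8}\right)^{2}$ ($o = \left(-7 + \left(\frac{9}{4} - \frac{3 \sqrt{-5 - 2}}{8} + \frac{\left(\sqrt{-5 - 2}\right)^{2}}{8}\right)\right)^{2} = \left(-7 + \left(\frac{9}{4} - \frac{3 \sqrt{-7}}{8} + \frac{\left(\sqrt{-7}\right)^{2}}{8}\right)\right)^{2} = \left(-7 + \left(\frac{9}{4} - \frac{3 i \sqrt{7}}{8} + \frac{\left(i \sqrt{7}\right)^{2}}{8}\right)\right)^{2} = \left(-7 + \left(\frac{9}{4} - \frac{3 i \sqrt{7}}{8} + \frac{1}{8} \left(-7\right)\right)\right)^{2} = \left(-7 - \left(- \frac{11}{8} + \frac{3 i \sqrt{7}}{8}\right)\right)^{2} = \left(-7 + \left(\frac{11}{8} - \frac{3 i \sqrt{7}}{8}\right)\right)^{2} = \left(- \frac{45}{8} - \frac{3 i \sqrt{7}}{8}\right)^{2} \approx 30.656 + 11.162 i$)
$o \left(31 + S\right) = \left(\frac{981}{32} + \frac{135 i \sqrt{7}}{32}\right) \left(31 - \frac{3}{22}\right) = \left(\frac{981}{32} + \frac{135 i \sqrt{7}}{32}\right) \frac{679}{22} = \frac{666099}{704} + \frac{91665 i \sqrt{7}}{704}$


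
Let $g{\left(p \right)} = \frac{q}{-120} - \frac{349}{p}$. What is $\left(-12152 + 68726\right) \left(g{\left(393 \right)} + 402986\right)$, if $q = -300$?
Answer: $\frac{2986619371827}{131} \approx 2.2799 \cdot 10^{10}$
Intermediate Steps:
$g{\left(p \right)} = \frac{5}{2} - \frac{349}{p}$ ($g{\left(p \right)} = - \frac{300}{-120} - \frac{349}{p} = \left(-300\right) \left(- \frac{1}{120}\right) - \frac{349}{p} = \frac{5}{2} - \frac{349}{p}$)
$\left(-12152 + 68726\right) \left(g{\left(393 \right)} + 402986\right) = \left(-12152 + 68726\right) \left(\left(\frac{5}{2} - \frac{349}{393}\right) + 402986\right) = 56574 \left(\left(\frac{5}{2} - \frac{349}{393}\right) + 402986\right) = 56574 \left(\frac{1267}{786} + 402986\right) = 56574 \cdot \frac{316748263}{786} = \frac{2986619371827}{131}$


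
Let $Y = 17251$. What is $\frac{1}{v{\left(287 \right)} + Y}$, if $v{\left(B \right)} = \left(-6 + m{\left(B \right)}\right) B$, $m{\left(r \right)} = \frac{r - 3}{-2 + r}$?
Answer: $\frac{285}{4507273} \approx 6.3231 \cdot 10^{-5}$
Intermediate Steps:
$m{\left(r \right)} = \frac{-3 + r}{-2 + r}$
$v{\left(B \right)} = B \left(-6 + \frac{-3 + B}{-2 + B}\right)$ ($v{\left(B \right)} = \left(-6 + \frac{-3 + B}{-2 + B}\right) B = B \left(-6 + \frac{-3 + B}{-2 + B}\right)$)
$\frac{1}{v{\left(287 \right)} + Y} = \frac{1}{\frac{287 \left(9 - 1435\right)}{-2 + 287} + 17251} = \frac{1}{\frac{287 \left(9 - 1435\right)}{285} + 17251} = \frac{1}{287 \cdot \frac{1}{285} \left(-1426\right) + 17251} = \frac{1}{- \frac{409262}{285} + 17251} = \frac{1}{\frac{4507273}{285}} = \frac{285}{4507273}$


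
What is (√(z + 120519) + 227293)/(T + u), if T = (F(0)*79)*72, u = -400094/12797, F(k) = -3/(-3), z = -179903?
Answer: 2908668521/72389242 + 12797*I*√14846/36194621 ≈ 40.181 + 0.043079*I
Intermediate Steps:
F(k) = 1 (F(k) = -3*(-⅓) = 1)
u = -400094/12797 (u = -400094*1/12797 = -400094/12797 ≈ -31.265)
T = 5688 (T = (1*79)*72 = 79*72 = 5688)
(√(z + 120519) + 227293)/(T + u) = (√(-179903 + 120519) + 227293)/(5688 - 400094/12797) = (√(-59384) + 227293)/(72389242/12797) = (2*I*√14846 + 227293)*(12797/72389242) = (227293 + 2*I*√14846)*(12797/72389242) = 2908668521/72389242 + 12797*I*√14846/36194621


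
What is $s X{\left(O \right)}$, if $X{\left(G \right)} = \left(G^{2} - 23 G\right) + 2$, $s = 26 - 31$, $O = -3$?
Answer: $-400$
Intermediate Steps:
$s = -5$ ($s = 26 - 31 = -5$)
$X{\left(G \right)} = 2 + G^{2} - 23 G$
$s X{\left(O \right)} = - 5 \left(2 + \left(-3\right)^{2} - -69\right) = - 5 \left(2 + 9 + 69\right) = \left(-5\right) 80 = -400$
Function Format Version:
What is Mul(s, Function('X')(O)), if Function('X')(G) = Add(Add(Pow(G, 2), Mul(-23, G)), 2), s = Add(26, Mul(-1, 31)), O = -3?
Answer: -400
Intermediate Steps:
s = -5 (s = Add(26, -31) = -5)
Function('X')(G) = Add(2, Pow(G, 2), Mul(-23, G))
Mul(s, Function('X')(O)) = Mul(-5, Add(2, Pow(-3, 2), Mul(-23, -3))) = Mul(-5, Add(2, 9, 69)) = Mul(-5, 80) = -400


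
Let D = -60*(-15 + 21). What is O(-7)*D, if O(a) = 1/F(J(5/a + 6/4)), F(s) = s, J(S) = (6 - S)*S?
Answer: -70560/803 ≈ -87.870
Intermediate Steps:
J(S) = S*(6 - S)
O(a) = 1/((3/2 + 5/a)*(9/2 - 5/a)) (O(a) = 1/((5/a + 6/4)*(6 - (5/a + 6/4))) = 1/((5/a + 6*(¼))*(6 - (5/a + 6*(¼)))) = 1/((5/a + 3/2)*(6 - (5/a + 3/2))) = 1/((3/2 + 5/a)*(6 - (3/2 + 5/a))) = 1/((3/2 + 5/a)*(6 + (-3/2 - 5/a))) = 1/((3/2 + 5/a)*(9/2 - 5/a)))
D = -360 (D = -60*6 = -360)
O(-7)*D = (4*(-7)²/((-10 + 9*(-7))*(10 + 3*(-7))))*(-360) = (4*49/(-10 - 63*(10 - 21)))*(-360) = (4*49/(-73*(-11)))*(-360) = (4*49*(-1/73)*(-1/11))*(-360) = (196/803)*(-360) = -70560/803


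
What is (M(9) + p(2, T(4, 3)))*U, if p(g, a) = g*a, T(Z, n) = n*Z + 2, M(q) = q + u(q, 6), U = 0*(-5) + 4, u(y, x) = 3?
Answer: 160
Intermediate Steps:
U = 4 (U = 0 + 4 = 4)
M(q) = 3 + q (M(q) = q + 3 = 3 + q)
T(Z, n) = 2 + Z*n (T(Z, n) = Z*n + 2 = 2 + Z*n)
p(g, a) = a*g
(M(9) + p(2, T(4, 3)))*U = ((3 + 9) + (2 + 4*3)*2)*4 = (12 + (2 + 12)*2)*4 = (12 + 14*2)*4 = (12 + 28)*4 = 40*4 = 160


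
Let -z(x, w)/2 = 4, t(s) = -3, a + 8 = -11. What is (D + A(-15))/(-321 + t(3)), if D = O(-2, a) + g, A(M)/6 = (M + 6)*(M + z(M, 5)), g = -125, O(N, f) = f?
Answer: -61/18 ≈ -3.3889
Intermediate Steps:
a = -19 (a = -8 - 11 = -19)
z(x, w) = -8 (z(x, w) = -2*4 = -8)
A(M) = 6*(-8 + M)*(6 + M) (A(M) = 6*((M + 6)*(M - 8)) = 6*((6 + M)*(-8 + M)) = 6*((-8 + M)*(6 + M)) = 6*(-8 + M)*(6 + M))
D = -144 (D = -19 - 125 = -144)
(D + A(-15))/(-321 + t(3)) = (-144 + (-288 - 12*(-15) + 6*(-15)²))/(-321 - 3) = (-144 + (-288 + 180 + 6*225))/(-324) = (-144 + (-288 + 180 + 1350))*(-1/324) = (-144 + 1242)*(-1/324) = 1098*(-1/324) = -61/18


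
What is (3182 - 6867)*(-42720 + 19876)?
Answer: 84180140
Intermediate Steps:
(3182 - 6867)*(-42720 + 19876) = -3685*(-22844) = 84180140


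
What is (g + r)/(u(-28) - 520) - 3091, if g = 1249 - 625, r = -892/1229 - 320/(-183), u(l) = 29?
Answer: -341477652679/110429337 ≈ -3092.3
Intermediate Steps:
r = 230044/224907 (r = -892*1/1229 - 320*(-1/183) = -892/1229 + 320/183 = 230044/224907 ≈ 1.0228)
g = 624
(g + r)/(u(-28) - 520) - 3091 = (624 + 230044/224907)/(29 - 520) - 3091 = (140572012/224907)/(-491) - 3091 = (140572012/224907)*(-1/491) - 3091 = -140572012/110429337 - 3091 = -341477652679/110429337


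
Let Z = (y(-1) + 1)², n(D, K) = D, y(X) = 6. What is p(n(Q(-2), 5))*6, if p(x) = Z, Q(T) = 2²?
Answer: 294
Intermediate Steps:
Q(T) = 4
Z = 49 (Z = (6 + 1)² = 7² = 49)
p(x) = 49
p(n(Q(-2), 5))*6 = 49*6 = 294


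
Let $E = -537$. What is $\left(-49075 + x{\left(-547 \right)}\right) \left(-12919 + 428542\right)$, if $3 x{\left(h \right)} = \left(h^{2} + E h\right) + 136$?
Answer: $61769751719$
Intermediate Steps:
$x{\left(h \right)} = \frac{136}{3} - 179 h + \frac{h^{2}}{3}$ ($x{\left(h \right)} = \frac{\left(h^{2} - 537 h\right) + 136}{3} = \frac{136 + h^{2} - 537 h}{3} = \frac{136}{3} - 179 h + \frac{h^{2}}{3}$)
$\left(-49075 + x{\left(-547 \right)}\right) \left(-12919 + 428542\right) = \left(-49075 + \left(\frac{136}{3} - -97913 + \frac{\left(-547\right)^{2}}{3}\right)\right) \left(-12919 + 428542\right) = \left(-49075 + \left(\frac{136}{3} + 97913 + \frac{1}{3} \cdot 299209\right)\right) 415623 = \left(-49075 + \left(\frac{136}{3} + 97913 + \frac{299209}{3}\right)\right) 415623 = \left(-49075 + \frac{593084}{3}\right) 415623 = \frac{445859}{3} \cdot 415623 = 61769751719$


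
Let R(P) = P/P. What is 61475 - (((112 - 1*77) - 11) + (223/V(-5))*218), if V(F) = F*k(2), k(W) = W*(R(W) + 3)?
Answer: 1253327/20 ≈ 62666.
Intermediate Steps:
R(P) = 1
k(W) = 4*W (k(W) = W*(1 + 3) = W*4 = 4*W)
V(F) = 8*F (V(F) = F*(4*2) = F*8 = 8*F)
61475 - (((112 - 1*77) - 11) + (223/V(-5))*218) = 61475 - (((112 - 1*77) - 11) + (223/((8*(-5))))*218) = 61475 - (((112 - 77) - 11) + (223/(-40))*218) = 61475 - ((35 - 11) + (223*(-1/40))*218) = 61475 - (24 - 223/40*218) = 61475 - (24 - 24307/20) = 61475 - 1*(-23827/20) = 61475 + 23827/20 = 1253327/20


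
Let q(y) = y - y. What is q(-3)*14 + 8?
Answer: 8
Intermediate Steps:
q(y) = 0
q(-3)*14 + 8 = 0*14 + 8 = 0 + 8 = 8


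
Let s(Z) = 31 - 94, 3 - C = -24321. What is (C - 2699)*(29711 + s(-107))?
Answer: 641138000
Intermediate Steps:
C = 24324 (C = 3 - 1*(-24321) = 3 + 24321 = 24324)
s(Z) = -63
(C - 2699)*(29711 + s(-107)) = (24324 - 2699)*(29711 - 63) = 21625*29648 = 641138000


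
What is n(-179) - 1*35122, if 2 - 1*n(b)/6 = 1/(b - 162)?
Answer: -11972504/341 ≈ -35110.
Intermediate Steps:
n(b) = 12 - 6/(-162 + b) (n(b) = 12 - 6/(b - 162) = 12 - 6/(-162 + b))
n(-179) - 1*35122 = 6*(-325 + 2*(-179))/(-162 - 179) - 1*35122 = 6*(-325 - 358)/(-341) - 35122 = 6*(-1/341)*(-683) - 35122 = 4098/341 - 35122 = -11972504/341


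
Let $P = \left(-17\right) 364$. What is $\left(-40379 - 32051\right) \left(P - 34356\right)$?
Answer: $2936601920$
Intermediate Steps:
$P = -6188$
$\left(-40379 - 32051\right) \left(P - 34356\right) = \left(-40379 - 32051\right) \left(-6188 - 34356\right) = \left(-72430\right) \left(-40544\right) = 2936601920$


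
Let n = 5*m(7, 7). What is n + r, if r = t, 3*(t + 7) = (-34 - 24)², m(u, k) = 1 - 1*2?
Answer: 3328/3 ≈ 1109.3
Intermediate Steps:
m(u, k) = -1 (m(u, k) = 1 - 2 = -1)
t = 3343/3 (t = -7 + (-34 - 24)²/3 = -7 + (⅓)*(-58)² = -7 + (⅓)*3364 = -7 + 3364/3 = 3343/3 ≈ 1114.3)
r = 3343/3 ≈ 1114.3
n = -5 (n = 5*(-1) = -5)
n + r = -5 + 3343/3 = 3328/3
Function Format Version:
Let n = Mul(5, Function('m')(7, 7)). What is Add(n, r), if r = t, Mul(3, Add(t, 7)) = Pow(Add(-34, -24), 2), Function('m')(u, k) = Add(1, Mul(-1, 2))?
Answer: Rational(3328, 3) ≈ 1109.3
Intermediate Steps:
Function('m')(u, k) = -1 (Function('m')(u, k) = Add(1, -2) = -1)
t = Rational(3343, 3) (t = Add(-7, Mul(Rational(1, 3), Pow(Add(-34, -24), 2))) = Add(-7, Mul(Rational(1, 3), Pow(-58, 2))) = Add(-7, Mul(Rational(1, 3), 3364)) = Add(-7, Rational(3364, 3)) = Rational(3343, 3) ≈ 1114.3)
r = Rational(3343, 3) ≈ 1114.3
n = -5 (n = Mul(5, -1) = -5)
Add(n, r) = Add(-5, Rational(3343, 3)) = Rational(3328, 3)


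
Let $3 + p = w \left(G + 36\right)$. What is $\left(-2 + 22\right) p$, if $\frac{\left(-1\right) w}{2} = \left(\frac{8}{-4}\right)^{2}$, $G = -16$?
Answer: $-3260$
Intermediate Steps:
$w = -8$ ($w = - 2 \left(\frac{8}{-4}\right)^{2} = - 2 \left(8 \left(- \frac{1}{4}\right)\right)^{2} = - 2 \left(-2\right)^{2} = \left(-2\right) 4 = -8$)
$p = -163$ ($p = -3 - 8 \left(-16 + 36\right) = -3 - 160 = -163$)
$\left(-2 + 22\right) p = \left(-2 + 22\right) \left(-163\right) = 20 \left(-163\right) = -3260$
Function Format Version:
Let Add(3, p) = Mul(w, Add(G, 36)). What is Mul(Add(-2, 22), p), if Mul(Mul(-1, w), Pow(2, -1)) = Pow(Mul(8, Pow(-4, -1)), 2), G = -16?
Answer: -3260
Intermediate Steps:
w = -8 (w = Mul(-2, Pow(Mul(8, Pow(-4, -1)), 2)) = Mul(-2, Pow(Mul(8, Rational(-1, 4)), 2)) = Mul(-2, Pow(-2, 2)) = Mul(-2, 4) = -8)
p = -163 (p = Add(-3, Mul(-8, Add(-16, 36))) = Add(-3, Mul(-8, 20)) = Add(-3, -160) = -163)
Mul(Add(-2, 22), p) = Mul(Add(-2, 22), -163) = Mul(20, -163) = -3260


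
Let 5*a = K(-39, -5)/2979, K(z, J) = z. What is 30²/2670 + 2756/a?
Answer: -93679590/89 ≈ -1.0526e+6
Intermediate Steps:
a = -13/4965 (a = (-39/2979)/5 = (-39*1/2979)/5 = (⅕)*(-13/993) = -13/4965 ≈ -0.0026183)
30²/2670 + 2756/a = 30²/2670 + 2756/(-13/4965) = 900*(1/2670) + 2756*(-4965/13) = 30/89 - 1052580 = -93679590/89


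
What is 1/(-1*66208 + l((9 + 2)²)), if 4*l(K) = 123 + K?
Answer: -1/66147 ≈ -1.5118e-5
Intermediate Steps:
l(K) = 123/4 + K/4 (l(K) = (123 + K)/4 = 123/4 + K/4)
1/(-1*66208 + l((9 + 2)²)) = 1/(-1*66208 + (123/4 + (9 + 2)²/4)) = 1/(-66208 + (123/4 + (¼)*11²)) = 1/(-66208 + (123/4 + (¼)*121)) = 1/(-66208 + (123/4 + 121/4)) = 1/(-66208 + 61) = 1/(-66147) = -1/66147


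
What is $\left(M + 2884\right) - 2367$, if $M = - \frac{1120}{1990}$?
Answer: $\frac{102771}{199} \approx 516.44$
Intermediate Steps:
$M = - \frac{112}{199}$ ($M = \left(-1120\right) \frac{1}{1990} = - \frac{112}{199} \approx -0.56281$)
$\left(M + 2884\right) - 2367 = \left(- \frac{112}{199} + 2884\right) - 2367 = \frac{573804}{199} - 2367 = \frac{102771}{199}$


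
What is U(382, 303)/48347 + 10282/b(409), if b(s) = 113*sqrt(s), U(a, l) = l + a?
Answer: 685/48347 + 10282*sqrt(409)/46217 ≈ 4.5134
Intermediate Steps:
U(a, l) = a + l
U(382, 303)/48347 + 10282/b(409) = (382 + 303)/48347 + 10282/((113*sqrt(409))) = 685*(1/48347) + 10282*(sqrt(409)/46217) = 685/48347 + 10282*sqrt(409)/46217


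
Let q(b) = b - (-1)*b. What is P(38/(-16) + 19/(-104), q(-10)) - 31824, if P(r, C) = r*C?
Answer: -413047/13 ≈ -31773.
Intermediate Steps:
q(b) = 2*b (q(b) = b + b = 2*b)
P(r, C) = C*r
P(38/(-16) + 19/(-104), q(-10)) - 31824 = (2*(-10))*(38/(-16) + 19/(-104)) - 31824 = -20*(38*(-1/16) + 19*(-1/104)) - 31824 = -20*(-19/8 - 19/104) - 31824 = -20*(-133/52) - 31824 = 665/13 - 31824 = -413047/13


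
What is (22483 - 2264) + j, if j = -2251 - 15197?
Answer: 2771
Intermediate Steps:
j = -17448
(22483 - 2264) + j = (22483 - 2264) - 17448 = 20219 - 17448 = 2771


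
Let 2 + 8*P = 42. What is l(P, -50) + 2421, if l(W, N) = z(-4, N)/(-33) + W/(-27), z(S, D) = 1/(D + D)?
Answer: 71898209/29700 ≈ 2420.8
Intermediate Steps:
z(S, D) = 1/(2*D)
P = 5 (P = -1/4 + (1/8)*42 = -1/4 + 21/4 = 5)
l(W, N) = -W/27 - 1/(66*N) (l(W, N) = (1/(2*N))/(-33) + W/(-27) = (1/(2*N))*(-1/33) + W*(-1/27) = -1/(66*N) - W/27 = -W/27 - 1/(66*N))
l(P, -50) + 2421 = (-1/27*5 - 1/66/(-50)) + 2421 = (-5/27 - 1/66*(-1/50)) + 2421 = (-5/27 + 1/3300) + 2421 = -5491/29700 + 2421 = 71898209/29700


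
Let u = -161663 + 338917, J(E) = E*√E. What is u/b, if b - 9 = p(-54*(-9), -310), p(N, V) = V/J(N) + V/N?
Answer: 42536552756544/2006681639 + 60086447190*√6/2006681639 ≈ 21271.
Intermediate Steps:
J(E) = E^(3/2)
p(N, V) = V/N + V/N^(3/2) (p(N, V) = V/(N^(3/2)) + V/N = V/N^(3/2) + V/N = V/N + V/N^(3/2))
u = 177254
b = 2032/243 - 155*√6/13122 (b = 9 + (-310/((-54*(-9))) - 310*√6/26244) = 9 + (-310/486 - 155*√6/13122) = 9 + (-310*1/486 - 155*√6/13122) = 9 + (-155/243 - 155*√6/13122) = 2032/243 - 155*√6/13122 ≈ 8.3332)
u/b = 177254/(2032/243 - 155*√6/13122)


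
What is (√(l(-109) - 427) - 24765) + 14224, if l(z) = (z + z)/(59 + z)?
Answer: -10541 + 3*I*√1174/5 ≈ -10541.0 + 20.558*I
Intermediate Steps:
l(z) = 2*z/(59 + z) (l(z) = (2*z)/(59 + z) = 2*z/(59 + z))
(√(l(-109) - 427) - 24765) + 14224 = (√(2*(-109)/(59 - 109) - 427) - 24765) + 14224 = (√(2*(-109)/(-50) - 427) - 24765) + 14224 = (√(2*(-109)*(-1/50) - 427) - 24765) + 14224 = (√(109/25 - 427) - 24765) + 14224 = (√(-10566/25) - 24765) + 14224 = (3*I*√1174/5 - 24765) + 14224 = (-24765 + 3*I*√1174/5) + 14224 = -10541 + 3*I*√1174/5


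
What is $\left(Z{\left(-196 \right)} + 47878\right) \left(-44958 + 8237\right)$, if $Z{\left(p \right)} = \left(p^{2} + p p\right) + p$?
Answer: $-4572278594$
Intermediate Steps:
$Z{\left(p \right)} = p + 2 p^{2}$ ($Z{\left(p \right)} = \left(p^{2} + p^{2}\right) + p = 2 p^{2} + p = p + 2 p^{2}$)
$\left(Z{\left(-196 \right)} + 47878\right) \left(-44958 + 8237\right) = \left(- 196 \left(1 + 2 \left(-196\right)\right) + 47878\right) \left(-44958 + 8237\right) = \left(- 196 \left(1 - 392\right) + 47878\right) \left(-36721\right) = \left(\left(-196\right) \left(-391\right) + 47878\right) \left(-36721\right) = \left(76636 + 47878\right) \left(-36721\right) = 124514 \left(-36721\right) = -4572278594$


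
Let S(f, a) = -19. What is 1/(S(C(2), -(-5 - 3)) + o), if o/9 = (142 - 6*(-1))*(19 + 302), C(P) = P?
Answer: 1/427553 ≈ 2.3389e-6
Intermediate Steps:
o = 427572 (o = 9*((142 - 6*(-1))*(19 + 302)) = 9*((142 + 6)*321) = 9*(148*321) = 9*47508 = 427572)
1/(S(C(2), -(-5 - 3)) + o) = 1/(-19 + 427572) = 1/427553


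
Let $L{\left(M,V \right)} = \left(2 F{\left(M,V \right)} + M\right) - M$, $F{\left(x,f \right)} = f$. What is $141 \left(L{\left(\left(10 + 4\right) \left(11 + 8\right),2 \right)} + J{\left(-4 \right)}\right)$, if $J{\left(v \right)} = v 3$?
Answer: $-1128$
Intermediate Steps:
$J{\left(v \right)} = 3 v$
$L{\left(M,V \right)} = 2 V$ ($L{\left(M,V \right)} = \left(2 V + M\right) - M = \left(M + 2 V\right) - M = 2 V$)
$141 \left(L{\left(\left(10 + 4\right) \left(11 + 8\right),2 \right)} + J{\left(-4 \right)}\right) = 141 \left(2 \cdot 2 + 3 \left(-4\right)\right) = 141 \left(4 - 12\right) = 141 \left(-8\right) = -1128$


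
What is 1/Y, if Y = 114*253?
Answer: 1/28842 ≈ 3.4672e-5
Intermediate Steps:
Y = 28842
1/Y = 1/28842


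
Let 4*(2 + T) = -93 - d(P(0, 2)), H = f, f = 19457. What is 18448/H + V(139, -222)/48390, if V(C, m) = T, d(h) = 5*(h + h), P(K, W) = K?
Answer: 3568829723/3766096920 ≈ 0.94762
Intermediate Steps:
H = 19457
d(h) = 10*h (d(h) = 5*(2*h) = 10*h)
T = -101/4 (T = -2 + (-93 - 10*0)/4 = -2 + (-93 - 1*0)/4 = -2 + (-93 + 0)/4 = -2 + (1/4)*(-93) = -2 - 93/4 = -101/4 ≈ -25.250)
V(C, m) = -101/4
18448/H + V(139, -222)/48390 = 18448/19457 - 101/4/48390 = 18448*(1/19457) - 101/4*1/48390 = 18448/19457 - 101/193560 = 3568829723/3766096920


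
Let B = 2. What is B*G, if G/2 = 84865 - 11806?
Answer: 292236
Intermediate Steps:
G = 146118 (G = 2*(84865 - 11806) = 2*73059 = 146118)
B*G = 2*146118 = 292236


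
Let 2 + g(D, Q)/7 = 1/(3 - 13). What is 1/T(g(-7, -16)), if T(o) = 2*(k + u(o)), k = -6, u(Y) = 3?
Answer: -1/6 ≈ -0.16667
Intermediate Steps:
g(D, Q) = -147/10 (g(D, Q) = -14 + 7/(3 - 13) = -14 + 7/(-10) = -14 + 7*(-1/10) = -14 - 7/10 = -147/10)
T(o) = -6 (T(o) = 2*(-6 + 3) = 2*(-3) = -6)
1/T(g(-7, -16)) = 1/(-6) = -1/6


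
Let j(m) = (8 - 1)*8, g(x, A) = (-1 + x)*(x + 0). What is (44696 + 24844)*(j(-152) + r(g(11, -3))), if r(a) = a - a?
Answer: 3894240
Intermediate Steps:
g(x, A) = x*(-1 + x) (g(x, A) = (-1 + x)*x = x*(-1 + x))
j(m) = 56 (j(m) = 7*8 = 56)
r(a) = 0
(44696 + 24844)*(j(-152) + r(g(11, -3))) = (44696 + 24844)*(56 + 0) = 69540*56 = 3894240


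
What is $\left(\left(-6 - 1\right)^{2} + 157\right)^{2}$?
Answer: $42436$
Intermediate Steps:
$\left(\left(-6 - 1\right)^{2} + 157\right)^{2} = \left(\left(-7\right)^{2} + 157\right)^{2} = \left(49 + 157\right)^{2} = 206^{2} = 42436$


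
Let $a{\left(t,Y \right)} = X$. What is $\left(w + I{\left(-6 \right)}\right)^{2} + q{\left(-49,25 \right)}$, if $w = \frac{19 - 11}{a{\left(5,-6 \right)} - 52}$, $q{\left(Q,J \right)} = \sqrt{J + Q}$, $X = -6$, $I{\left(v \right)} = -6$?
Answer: $\frac{31684}{841} + 2 i \sqrt{6} \approx 37.674 + 4.899 i$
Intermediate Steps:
$a{\left(t,Y \right)} = -6$
$w = - \frac{4}{29}$ ($w = \frac{19 - 11}{-6 - 52} = \frac{8}{-58} = 8 \left(- \frac{1}{58}\right) = - \frac{4}{29} \approx -0.13793$)
$\left(w + I{\left(-6 \right)}\right)^{2} + q{\left(-49,25 \right)} = \left(- \frac{4}{29} - 6\right)^{2} + \sqrt{25 - 49} = \left(- \frac{178}{29}\right)^{2} + \sqrt{-24} = \frac{31684}{841} + 2 i \sqrt{6}$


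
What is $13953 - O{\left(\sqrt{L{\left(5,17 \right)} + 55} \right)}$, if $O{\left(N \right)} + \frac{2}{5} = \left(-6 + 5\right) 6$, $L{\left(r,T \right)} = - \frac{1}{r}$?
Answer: $\frac{69797}{5} \approx 13959.0$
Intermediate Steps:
$O{\left(N \right)} = - \frac{32}{5}$ ($O{\left(N \right)} = - \frac{2}{5} + \left(-6 + 5\right) 6 = - \frac{2}{5} - 6 = - \frac{32}{5}$)
$13953 - O{\left(\sqrt{L{\left(5,17 \right)} + 55} \right)} = 13953 - - \frac{32}{5} = 13953 + \frac{32}{5} = \frac{69797}{5}$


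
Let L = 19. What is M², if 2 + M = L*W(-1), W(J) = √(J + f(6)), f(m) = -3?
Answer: -1440 - 152*I ≈ -1440.0 - 152.0*I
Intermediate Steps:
W(J) = √(-3 + J) (W(J) = √(J - 3) = √(-3 + J))
M = -2 + 38*I (M = -2 + 19*√(-3 - 1) = -2 + 19*√(-4) = -2 + 19*(2*I) = -2 + 38*I ≈ -2.0 + 38.0*I)
M² = (-2 + 38*I)²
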